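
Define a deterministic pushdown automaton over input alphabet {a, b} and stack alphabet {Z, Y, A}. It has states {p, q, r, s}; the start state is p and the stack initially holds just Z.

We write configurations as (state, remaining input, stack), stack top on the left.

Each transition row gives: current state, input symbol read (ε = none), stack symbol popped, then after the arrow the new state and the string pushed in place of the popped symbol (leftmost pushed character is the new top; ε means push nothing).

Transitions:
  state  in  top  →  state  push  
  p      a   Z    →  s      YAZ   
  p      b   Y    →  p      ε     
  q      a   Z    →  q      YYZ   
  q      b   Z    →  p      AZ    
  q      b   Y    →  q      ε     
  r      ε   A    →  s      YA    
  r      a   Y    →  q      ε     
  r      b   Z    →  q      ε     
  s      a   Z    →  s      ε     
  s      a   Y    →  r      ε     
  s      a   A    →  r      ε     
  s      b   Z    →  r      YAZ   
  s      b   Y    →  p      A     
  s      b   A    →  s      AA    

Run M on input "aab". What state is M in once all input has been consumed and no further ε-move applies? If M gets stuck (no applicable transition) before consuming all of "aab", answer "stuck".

p

(p, aab, Z) ⊢ (s, ab, YAZ) ⊢ (r, b, AZ) ⊢ (s, b, YAZ) ⊢ (p, ε, AAZ)
All input consumed; M is in state p.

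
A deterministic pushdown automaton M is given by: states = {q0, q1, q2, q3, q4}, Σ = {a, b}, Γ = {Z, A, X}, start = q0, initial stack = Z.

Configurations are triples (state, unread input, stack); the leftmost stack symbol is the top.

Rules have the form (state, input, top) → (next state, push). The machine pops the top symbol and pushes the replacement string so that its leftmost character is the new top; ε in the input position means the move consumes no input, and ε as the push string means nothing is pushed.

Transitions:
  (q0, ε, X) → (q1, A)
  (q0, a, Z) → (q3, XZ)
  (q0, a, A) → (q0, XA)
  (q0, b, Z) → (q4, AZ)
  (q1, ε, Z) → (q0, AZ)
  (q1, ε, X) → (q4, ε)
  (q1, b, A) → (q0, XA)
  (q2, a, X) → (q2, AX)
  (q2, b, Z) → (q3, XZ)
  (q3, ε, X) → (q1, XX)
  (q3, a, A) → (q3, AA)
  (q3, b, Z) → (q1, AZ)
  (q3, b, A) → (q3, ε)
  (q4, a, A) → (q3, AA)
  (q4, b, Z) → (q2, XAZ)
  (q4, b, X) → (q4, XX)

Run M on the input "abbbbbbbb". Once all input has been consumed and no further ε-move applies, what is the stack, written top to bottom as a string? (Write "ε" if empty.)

(q0, abbbbbbbb, Z)
  read a, top Z: go to q3, push XZ → (q3, bbbbbbbb, XZ)
  ε-move, top X: go to q1, push XX → (q1, bbbbbbbb, XXZ)
  ε-move, top X: go to q4, push ε → (q4, bbbbbbbb, XZ)
  read b, top X: go to q4, push XX → (q4, bbbbbbb, XXZ)
  read b, top X: go to q4, push XX → (q4, bbbbbb, XXXZ)
  read b, top X: go to q4, push XX → (q4, bbbbb, XXXXZ)
  read b, top X: go to q4, push XX → (q4, bbbb, XXXXXZ)
  read b, top X: go to q4, push XX → (q4, bbb, XXXXXXZ)
  read b, top X: go to q4, push XX → (q4, bb, XXXXXXXZ)
  read b, top X: go to q4, push XX → (q4, b, XXXXXXXXZ)
  read b, top X: go to q4, push XX → (q4, ε, XXXXXXXXXZ)
All input consumed in state q4 with stack XXXXXXXXXZ.

XXXXXXXXXZ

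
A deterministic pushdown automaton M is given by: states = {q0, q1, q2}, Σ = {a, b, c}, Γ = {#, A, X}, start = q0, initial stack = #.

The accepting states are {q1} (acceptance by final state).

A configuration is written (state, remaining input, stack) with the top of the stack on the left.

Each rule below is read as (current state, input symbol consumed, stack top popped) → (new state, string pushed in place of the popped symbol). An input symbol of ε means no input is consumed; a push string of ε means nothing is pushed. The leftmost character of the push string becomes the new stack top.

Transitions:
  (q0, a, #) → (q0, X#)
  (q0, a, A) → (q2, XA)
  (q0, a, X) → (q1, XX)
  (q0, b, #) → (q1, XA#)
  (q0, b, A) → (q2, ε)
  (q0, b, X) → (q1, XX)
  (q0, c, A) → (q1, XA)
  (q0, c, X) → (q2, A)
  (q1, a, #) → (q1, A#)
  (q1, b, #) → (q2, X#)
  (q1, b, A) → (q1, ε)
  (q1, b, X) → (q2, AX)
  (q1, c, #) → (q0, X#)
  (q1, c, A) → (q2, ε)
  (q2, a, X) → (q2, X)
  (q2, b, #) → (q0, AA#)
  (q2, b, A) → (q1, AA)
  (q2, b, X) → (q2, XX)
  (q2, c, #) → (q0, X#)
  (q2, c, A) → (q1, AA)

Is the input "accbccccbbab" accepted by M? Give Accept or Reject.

(q0, accbccccbbab, #)
  read a, top #: go to q0, push X# → (q0, ccbccccbbab, X#)
  read c, top X: go to q2, push A → (q2, cbccccbbab, A#)
  read c, top A: go to q1, push AA → (q1, bccccbbab, AA#)
  read b, top A: go to q1, push ε → (q1, ccccbbab, A#)
  read c, top A: go to q2, push ε → (q2, cccbbab, #)
  read c, top #: go to q0, push X# → (q0, ccbbab, X#)
  read c, top X: go to q2, push A → (q2, cbbab, A#)
  read c, top A: go to q1, push AA → (q1, bbab, AA#)
  read b, top A: go to q1, push ε → (q1, bab, A#)
  read b, top A: go to q1, push ε → (q1, ab, #)
  read a, top #: go to q1, push A# → (q1, b, A#)
  read b, top A: go to q1, push ε → (q1, ε, #)
All input consumed; state q1 ∈ F.

Accept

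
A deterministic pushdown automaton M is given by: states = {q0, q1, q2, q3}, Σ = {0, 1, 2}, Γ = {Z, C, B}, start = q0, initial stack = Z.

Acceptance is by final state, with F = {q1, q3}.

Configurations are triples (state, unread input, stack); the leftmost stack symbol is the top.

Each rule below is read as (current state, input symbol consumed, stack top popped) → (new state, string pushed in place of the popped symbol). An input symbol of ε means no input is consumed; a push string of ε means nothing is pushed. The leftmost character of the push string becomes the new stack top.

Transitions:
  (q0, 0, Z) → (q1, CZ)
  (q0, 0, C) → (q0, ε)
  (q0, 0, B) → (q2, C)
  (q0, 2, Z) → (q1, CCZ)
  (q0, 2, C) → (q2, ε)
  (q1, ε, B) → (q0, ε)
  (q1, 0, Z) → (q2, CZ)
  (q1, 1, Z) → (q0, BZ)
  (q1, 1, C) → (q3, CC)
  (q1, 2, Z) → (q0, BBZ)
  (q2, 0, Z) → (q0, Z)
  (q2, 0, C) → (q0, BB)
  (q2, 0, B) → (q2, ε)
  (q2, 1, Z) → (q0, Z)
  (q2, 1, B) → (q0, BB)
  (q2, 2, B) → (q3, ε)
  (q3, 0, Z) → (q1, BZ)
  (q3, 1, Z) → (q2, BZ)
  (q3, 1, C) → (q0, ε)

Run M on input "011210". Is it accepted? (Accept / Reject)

Accept

(q0, 011210, Z)
  read 0, top Z: go to q1, push CZ → (q1, 11210, CZ)
  read 1, top C: go to q3, push CC → (q3, 1210, CCZ)
  read 1, top C: go to q0, push ε → (q0, 210, CZ)
  read 2, top C: go to q2, push ε → (q2, 10, Z)
  read 1, top Z: go to q0, push Z → (q0, 0, Z)
  read 0, top Z: go to q1, push CZ → (q1, ε, CZ)
All input consumed; state q1 ∈ F.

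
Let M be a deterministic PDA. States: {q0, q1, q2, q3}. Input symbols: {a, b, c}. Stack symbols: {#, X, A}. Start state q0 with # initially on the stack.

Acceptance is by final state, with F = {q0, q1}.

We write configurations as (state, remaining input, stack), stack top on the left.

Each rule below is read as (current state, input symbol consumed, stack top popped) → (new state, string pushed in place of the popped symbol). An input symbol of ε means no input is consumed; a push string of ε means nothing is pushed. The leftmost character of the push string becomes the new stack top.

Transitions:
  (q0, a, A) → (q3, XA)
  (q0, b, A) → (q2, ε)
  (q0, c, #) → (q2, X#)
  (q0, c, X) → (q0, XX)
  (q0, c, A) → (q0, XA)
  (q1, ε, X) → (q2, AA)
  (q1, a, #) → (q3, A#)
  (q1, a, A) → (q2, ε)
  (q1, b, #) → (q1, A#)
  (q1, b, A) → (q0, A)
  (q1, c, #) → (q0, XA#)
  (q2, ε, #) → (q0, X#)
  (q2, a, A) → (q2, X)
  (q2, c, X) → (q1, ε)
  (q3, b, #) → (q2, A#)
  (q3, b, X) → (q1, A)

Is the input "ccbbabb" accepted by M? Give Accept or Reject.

(q0, ccbbabb, #)
  read c, top #: go to q2, push X# → (q2, cbbabb, X#)
  read c, top X: go to q1, push ε → (q1, bbabb, #)
  read b, top #: go to q1, push A# → (q1, babb, A#)
  read b, top A: go to q0, push A → (q0, abb, A#)
  read a, top A: go to q3, push XA → (q3, bb, XA#)
  read b, top X: go to q1, push A → (q1, b, AA#)
  read b, top A: go to q0, push A → (q0, ε, AA#)
All input consumed; state q0 ∈ F.

Accept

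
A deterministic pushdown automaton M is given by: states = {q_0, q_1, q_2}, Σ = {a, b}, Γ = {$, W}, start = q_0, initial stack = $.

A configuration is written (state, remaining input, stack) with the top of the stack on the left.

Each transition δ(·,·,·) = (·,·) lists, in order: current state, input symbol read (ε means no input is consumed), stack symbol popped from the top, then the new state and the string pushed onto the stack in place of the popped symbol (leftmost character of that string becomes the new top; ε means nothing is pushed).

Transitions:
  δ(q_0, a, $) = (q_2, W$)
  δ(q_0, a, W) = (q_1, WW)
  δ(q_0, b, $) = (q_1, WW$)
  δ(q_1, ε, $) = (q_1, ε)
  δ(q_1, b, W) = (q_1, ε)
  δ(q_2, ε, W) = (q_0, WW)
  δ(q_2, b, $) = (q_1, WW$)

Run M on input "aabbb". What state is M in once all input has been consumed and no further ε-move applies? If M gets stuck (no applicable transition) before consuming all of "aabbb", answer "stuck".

(q_0, aabbb, $)
  read a, top $: go to q_2, push W$ → (q_2, abbb, W$)
  ε-move, top W: go to q_0, push WW → (q_0, abbb, WW$)
  read a, top W: go to q_1, push WW → (q_1, bbb, WWW$)
  read b, top W: go to q_1, push ε → (q_1, bb, WW$)
  read b, top W: go to q_1, push ε → (q_1, b, W$)
  read b, top W: go to q_1, push ε → (q_1, ε, $)
  ε-move, top $: go to q_1, push ε → (q_1, ε, ε)
All input consumed; M is in state q_1.

q_1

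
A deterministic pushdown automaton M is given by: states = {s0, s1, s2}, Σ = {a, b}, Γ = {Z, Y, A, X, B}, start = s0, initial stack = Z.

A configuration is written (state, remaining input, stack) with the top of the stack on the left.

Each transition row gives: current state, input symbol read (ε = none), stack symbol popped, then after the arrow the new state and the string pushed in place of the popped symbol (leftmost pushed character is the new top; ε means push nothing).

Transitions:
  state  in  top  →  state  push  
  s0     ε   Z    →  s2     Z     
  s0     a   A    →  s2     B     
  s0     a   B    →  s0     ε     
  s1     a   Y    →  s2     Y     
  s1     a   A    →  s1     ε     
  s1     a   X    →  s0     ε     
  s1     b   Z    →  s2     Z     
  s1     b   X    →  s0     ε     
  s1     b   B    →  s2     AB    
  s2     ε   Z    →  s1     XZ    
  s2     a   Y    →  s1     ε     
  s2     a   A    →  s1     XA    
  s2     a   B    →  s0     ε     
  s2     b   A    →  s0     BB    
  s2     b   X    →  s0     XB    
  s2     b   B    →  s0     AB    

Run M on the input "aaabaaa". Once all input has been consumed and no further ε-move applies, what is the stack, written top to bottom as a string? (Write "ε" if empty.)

XZ

(s0, aaabaaa, Z)
  ε-move, top Z: go to s2, push Z → (s2, aaabaaa, Z)
  ε-move, top Z: go to s1, push XZ → (s1, aaabaaa, XZ)
  read a, top X: go to s0, push ε → (s0, aabaaa, Z)
  ε-move, top Z: go to s2, push Z → (s2, aabaaa, Z)
  ε-move, top Z: go to s1, push XZ → (s1, aabaaa, XZ)
  read a, top X: go to s0, push ε → (s0, abaaa, Z)
  ε-move, top Z: go to s2, push Z → (s2, abaaa, Z)
  ε-move, top Z: go to s1, push XZ → (s1, abaaa, XZ)
  read a, top X: go to s0, push ε → (s0, baaa, Z)
  ε-move, top Z: go to s2, push Z → (s2, baaa, Z)
  ε-move, top Z: go to s1, push XZ → (s1, baaa, XZ)
  read b, top X: go to s0, push ε → (s0, aaa, Z)
  ε-move, top Z: go to s2, push Z → (s2, aaa, Z)
  ε-move, top Z: go to s1, push XZ → (s1, aaa, XZ)
  read a, top X: go to s0, push ε → (s0, aa, Z)
  ε-move, top Z: go to s2, push Z → (s2, aa, Z)
  ε-move, top Z: go to s1, push XZ → (s1, aa, XZ)
  read a, top X: go to s0, push ε → (s0, a, Z)
  ε-move, top Z: go to s2, push Z → (s2, a, Z)
  ε-move, top Z: go to s1, push XZ → (s1, a, XZ)
  read a, top X: go to s0, push ε → (s0, ε, Z)
  ε-move, top Z: go to s2, push Z → (s2, ε, Z)
  ε-move, top Z: go to s1, push XZ → (s1, ε, XZ)
All input consumed in state s1 with stack XZ.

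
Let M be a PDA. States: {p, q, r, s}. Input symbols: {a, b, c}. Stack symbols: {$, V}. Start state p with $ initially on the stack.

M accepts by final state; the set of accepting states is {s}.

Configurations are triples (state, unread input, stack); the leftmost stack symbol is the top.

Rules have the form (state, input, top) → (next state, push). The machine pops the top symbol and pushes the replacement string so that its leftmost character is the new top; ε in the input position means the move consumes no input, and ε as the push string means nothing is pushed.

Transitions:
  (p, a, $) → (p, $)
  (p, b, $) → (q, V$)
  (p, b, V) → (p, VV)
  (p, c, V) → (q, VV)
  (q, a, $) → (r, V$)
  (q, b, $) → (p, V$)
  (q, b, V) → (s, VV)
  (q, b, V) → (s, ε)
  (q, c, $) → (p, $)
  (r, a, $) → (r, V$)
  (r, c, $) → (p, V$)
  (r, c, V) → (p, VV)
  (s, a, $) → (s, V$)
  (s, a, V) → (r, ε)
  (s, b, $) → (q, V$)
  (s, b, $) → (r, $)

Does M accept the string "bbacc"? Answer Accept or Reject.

Reject

No computation consumes all input and reaches a final state.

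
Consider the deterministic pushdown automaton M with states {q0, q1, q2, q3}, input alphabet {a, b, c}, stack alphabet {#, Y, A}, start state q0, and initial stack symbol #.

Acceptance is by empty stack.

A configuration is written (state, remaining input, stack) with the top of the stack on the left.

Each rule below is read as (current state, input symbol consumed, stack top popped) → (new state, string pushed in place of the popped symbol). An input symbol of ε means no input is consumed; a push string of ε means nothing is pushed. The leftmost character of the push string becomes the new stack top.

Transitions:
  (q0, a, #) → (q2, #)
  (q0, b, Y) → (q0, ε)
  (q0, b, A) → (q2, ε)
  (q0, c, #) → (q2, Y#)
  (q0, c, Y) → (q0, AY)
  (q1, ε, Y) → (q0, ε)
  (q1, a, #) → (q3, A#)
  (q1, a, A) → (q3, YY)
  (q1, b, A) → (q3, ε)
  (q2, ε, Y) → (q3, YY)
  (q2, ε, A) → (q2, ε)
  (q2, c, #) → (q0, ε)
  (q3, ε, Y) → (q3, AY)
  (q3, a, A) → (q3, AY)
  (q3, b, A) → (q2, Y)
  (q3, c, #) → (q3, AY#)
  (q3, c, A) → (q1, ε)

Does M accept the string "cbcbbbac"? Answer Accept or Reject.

(q0, cbcbbbac, #)
  read c, top #: go to q2, push Y# → (q2, bcbbbac, Y#)
  ε-move, top Y: go to q3, push YY → (q3, bcbbbac, YY#)
  ε-move, top Y: go to q3, push AY → (q3, bcbbbac, AYY#)
  read b, top A: go to q2, push Y → (q2, cbbbac, YYY#)
  ε-move, top Y: go to q3, push YY → (q3, cbbbac, YYYY#)
  ε-move, top Y: go to q3, push AY → (q3, cbbbac, AYYYY#)
  read c, top A: go to q1, push ε → (q1, bbbac, YYYY#)
  ε-move, top Y: go to q0, push ε → (q0, bbbac, YYY#)
  read b, top Y: go to q0, push ε → (q0, bbac, YY#)
  read b, top Y: go to q0, push ε → (q0, bac, Y#)
  read b, top Y: go to q0, push ε → (q0, ac, #)
  read a, top #: go to q2, push # → (q2, c, #)
  read c, top #: go to q0, push ε → (q0, ε, ε)
All input consumed and the stack is empty.

Accept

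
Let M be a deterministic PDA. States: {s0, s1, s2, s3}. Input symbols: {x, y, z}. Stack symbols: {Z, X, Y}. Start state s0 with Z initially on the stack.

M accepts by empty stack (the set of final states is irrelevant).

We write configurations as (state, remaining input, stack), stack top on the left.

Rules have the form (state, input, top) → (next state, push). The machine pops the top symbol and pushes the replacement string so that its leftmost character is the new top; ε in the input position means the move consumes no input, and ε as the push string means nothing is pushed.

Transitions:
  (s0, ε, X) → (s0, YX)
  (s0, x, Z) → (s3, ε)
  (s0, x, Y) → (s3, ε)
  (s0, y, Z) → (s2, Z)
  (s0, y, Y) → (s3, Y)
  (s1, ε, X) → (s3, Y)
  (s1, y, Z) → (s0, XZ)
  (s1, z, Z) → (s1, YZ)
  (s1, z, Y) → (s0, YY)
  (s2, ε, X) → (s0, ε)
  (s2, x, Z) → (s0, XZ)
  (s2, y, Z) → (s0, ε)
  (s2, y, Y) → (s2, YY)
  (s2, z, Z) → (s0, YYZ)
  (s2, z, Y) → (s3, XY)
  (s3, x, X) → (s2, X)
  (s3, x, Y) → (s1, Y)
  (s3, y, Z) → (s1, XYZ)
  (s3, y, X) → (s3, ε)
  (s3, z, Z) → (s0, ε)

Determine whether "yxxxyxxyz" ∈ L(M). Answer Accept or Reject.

(s0, yxxxyxxyz, Z)
  read y, top Z: go to s2, push Z → (s2, xxxyxxyz, Z)
  read x, top Z: go to s0, push XZ → (s0, xxyxxyz, XZ)
  ε-move, top X: go to s0, push YX → (s0, xxyxxyz, YXZ)
  read x, top Y: go to s3, push ε → (s3, xyxxyz, XZ)
  read x, top X: go to s2, push X → (s2, yxxyz, XZ)
  ε-move, top X: go to s0, push ε → (s0, yxxyz, Z)
  read y, top Z: go to s2, push Z → (s2, xxyz, Z)
  read x, top Z: go to s0, push XZ → (s0, xyz, XZ)
  ε-move, top X: go to s0, push YX → (s0, xyz, YXZ)
  read x, top Y: go to s3, push ε → (s3, yz, XZ)
  read y, top X: go to s3, push ε → (s3, z, Z)
  read z, top Z: go to s0, push ε → (s0, ε, ε)
All input consumed and the stack is empty.

Accept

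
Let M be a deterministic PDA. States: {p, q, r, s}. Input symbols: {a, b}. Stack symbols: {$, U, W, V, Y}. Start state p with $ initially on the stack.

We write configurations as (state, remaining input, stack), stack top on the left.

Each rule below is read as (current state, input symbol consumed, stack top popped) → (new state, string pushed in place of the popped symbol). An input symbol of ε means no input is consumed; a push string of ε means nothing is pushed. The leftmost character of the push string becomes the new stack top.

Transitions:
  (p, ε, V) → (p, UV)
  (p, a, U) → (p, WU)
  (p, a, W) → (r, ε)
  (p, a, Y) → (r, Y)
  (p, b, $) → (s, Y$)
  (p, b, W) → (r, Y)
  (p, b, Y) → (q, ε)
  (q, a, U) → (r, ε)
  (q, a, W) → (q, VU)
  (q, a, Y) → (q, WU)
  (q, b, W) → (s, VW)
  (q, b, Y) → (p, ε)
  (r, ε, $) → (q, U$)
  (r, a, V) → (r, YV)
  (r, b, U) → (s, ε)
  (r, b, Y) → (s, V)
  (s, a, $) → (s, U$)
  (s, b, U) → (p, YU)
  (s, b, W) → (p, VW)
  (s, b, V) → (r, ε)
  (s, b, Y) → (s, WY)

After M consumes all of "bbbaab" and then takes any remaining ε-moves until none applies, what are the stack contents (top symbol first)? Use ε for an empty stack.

(p, bbbaab, $)
  read b, top $: go to s, push Y$ → (s, bbaab, Y$)
  read b, top Y: go to s, push WY → (s, baab, WY$)
  read b, top W: go to p, push VW → (p, aab, VWY$)
  ε-move, top V: go to p, push UV → (p, aab, UVWY$)
  read a, top U: go to p, push WU → (p, ab, WUVWY$)
  read a, top W: go to r, push ε → (r, b, UVWY$)
  read b, top U: go to s, push ε → (s, ε, VWY$)
All input consumed in state s with stack VWY$.

VWY$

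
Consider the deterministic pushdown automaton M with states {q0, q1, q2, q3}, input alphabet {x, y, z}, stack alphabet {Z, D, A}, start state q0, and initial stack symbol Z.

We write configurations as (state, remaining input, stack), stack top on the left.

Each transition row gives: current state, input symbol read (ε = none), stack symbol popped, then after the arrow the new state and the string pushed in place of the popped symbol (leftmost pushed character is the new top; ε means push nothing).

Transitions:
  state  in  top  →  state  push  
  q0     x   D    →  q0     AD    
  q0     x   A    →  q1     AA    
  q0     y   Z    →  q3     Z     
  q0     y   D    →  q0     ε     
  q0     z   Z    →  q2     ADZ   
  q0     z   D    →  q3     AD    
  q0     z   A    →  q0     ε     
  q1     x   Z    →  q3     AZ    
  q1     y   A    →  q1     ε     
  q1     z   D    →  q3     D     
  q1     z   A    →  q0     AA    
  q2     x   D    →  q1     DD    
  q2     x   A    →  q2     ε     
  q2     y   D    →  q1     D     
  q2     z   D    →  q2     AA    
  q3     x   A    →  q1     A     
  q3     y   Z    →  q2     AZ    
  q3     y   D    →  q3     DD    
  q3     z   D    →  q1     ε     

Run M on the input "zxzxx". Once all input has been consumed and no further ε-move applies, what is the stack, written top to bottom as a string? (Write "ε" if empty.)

Z

(q0, zxzxx, Z)
  read z, top Z: go to q2, push ADZ → (q2, xzxx, ADZ)
  read x, top A: go to q2, push ε → (q2, zxx, DZ)
  read z, top D: go to q2, push AA → (q2, xx, AAZ)
  read x, top A: go to q2, push ε → (q2, x, AZ)
  read x, top A: go to q2, push ε → (q2, ε, Z)
All input consumed in state q2 with stack Z.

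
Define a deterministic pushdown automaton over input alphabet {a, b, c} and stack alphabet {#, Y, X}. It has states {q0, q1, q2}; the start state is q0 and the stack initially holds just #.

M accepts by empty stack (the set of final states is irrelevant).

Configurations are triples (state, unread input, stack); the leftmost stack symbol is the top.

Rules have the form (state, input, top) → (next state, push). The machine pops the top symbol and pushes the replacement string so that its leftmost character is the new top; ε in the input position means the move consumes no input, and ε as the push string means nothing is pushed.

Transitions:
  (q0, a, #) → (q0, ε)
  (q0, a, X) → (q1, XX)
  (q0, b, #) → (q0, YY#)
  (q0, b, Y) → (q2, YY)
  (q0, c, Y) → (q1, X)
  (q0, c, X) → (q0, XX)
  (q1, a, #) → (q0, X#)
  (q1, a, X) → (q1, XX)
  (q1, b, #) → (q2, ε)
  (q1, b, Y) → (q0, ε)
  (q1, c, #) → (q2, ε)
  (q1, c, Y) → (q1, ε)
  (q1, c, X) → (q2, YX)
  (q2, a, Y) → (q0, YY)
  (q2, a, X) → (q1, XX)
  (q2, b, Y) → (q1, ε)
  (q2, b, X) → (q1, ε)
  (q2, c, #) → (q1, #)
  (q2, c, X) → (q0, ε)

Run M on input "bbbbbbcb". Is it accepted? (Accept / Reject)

Accept

(q0, bbbbbbcb, #) ⊢ (q0, bbbbbcb, YY#) ⊢ (q2, bbbbcb, YYY#) ⊢ (q1, bbbcb, YY#) ⊢ (q0, bbcb, Y#) ⊢ (q2, bcb, YY#) ⊢ (q1, cb, Y#) ⊢ (q1, b, #) ⊢ (q2, ε, ε)
All input consumed and the stack is empty.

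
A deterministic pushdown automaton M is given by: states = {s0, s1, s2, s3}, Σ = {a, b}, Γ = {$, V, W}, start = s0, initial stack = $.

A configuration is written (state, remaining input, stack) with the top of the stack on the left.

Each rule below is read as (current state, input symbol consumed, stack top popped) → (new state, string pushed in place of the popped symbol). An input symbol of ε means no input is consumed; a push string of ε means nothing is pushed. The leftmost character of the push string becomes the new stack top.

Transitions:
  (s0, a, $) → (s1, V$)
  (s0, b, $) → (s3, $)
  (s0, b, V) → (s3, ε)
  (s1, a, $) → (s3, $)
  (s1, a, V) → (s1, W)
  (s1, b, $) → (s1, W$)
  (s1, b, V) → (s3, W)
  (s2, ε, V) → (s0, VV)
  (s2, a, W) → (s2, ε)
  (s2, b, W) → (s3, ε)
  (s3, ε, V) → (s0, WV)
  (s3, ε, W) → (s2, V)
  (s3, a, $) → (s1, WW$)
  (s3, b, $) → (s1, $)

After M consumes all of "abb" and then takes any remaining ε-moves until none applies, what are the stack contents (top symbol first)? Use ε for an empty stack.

(s0, abb, $) ⊢ (s1, bb, V$) ⊢ (s3, b, W$) ⊢ (s2, b, V$) ⊢ (s0, b, VV$) ⊢ (s3, ε, V$) ⊢ (s0, ε, WV$)
All input consumed in state s0 with stack WV$.

WV$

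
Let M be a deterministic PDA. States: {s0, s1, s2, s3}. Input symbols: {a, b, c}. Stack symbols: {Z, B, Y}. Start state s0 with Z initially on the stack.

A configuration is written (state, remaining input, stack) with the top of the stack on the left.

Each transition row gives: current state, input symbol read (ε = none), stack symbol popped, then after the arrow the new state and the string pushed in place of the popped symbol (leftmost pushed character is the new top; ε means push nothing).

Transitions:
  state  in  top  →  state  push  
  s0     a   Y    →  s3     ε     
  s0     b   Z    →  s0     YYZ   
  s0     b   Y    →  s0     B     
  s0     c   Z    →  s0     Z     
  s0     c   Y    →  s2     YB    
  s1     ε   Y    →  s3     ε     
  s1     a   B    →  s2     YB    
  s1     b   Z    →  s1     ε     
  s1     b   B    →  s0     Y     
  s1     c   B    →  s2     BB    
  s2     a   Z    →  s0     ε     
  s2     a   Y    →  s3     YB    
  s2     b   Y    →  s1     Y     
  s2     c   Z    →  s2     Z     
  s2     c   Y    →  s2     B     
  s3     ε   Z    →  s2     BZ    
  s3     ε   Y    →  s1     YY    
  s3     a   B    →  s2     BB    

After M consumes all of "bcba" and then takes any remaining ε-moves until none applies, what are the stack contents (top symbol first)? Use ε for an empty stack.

(s0, bcba, Z) ⊢ (s0, cba, YYZ) ⊢ (s2, ba, YBYZ) ⊢ (s1, a, YBYZ) ⊢ (s3, a, BYZ) ⊢ (s2, ε, BBYZ)
All input consumed in state s2 with stack BBYZ.

BBYZ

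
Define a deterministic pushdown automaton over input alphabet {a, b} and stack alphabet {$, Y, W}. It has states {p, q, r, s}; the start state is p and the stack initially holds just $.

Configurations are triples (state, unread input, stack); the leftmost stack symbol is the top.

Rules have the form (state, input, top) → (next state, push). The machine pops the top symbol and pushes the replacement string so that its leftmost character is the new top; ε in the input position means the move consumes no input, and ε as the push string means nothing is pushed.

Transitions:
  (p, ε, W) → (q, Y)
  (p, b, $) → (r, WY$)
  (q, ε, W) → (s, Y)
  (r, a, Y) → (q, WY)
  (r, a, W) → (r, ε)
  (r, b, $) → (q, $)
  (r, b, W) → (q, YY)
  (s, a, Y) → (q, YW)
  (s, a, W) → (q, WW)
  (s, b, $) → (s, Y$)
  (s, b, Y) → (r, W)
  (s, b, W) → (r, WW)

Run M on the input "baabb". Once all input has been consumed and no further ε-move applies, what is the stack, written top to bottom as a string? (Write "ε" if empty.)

YYY$

(p, baabb, $)
  read b, top $: go to r, push WY$ → (r, aabb, WY$)
  read a, top W: go to r, push ε → (r, abb, Y$)
  read a, top Y: go to q, push WY → (q, bb, WY$)
  ε-move, top W: go to s, push Y → (s, bb, YY$)
  read b, top Y: go to r, push W → (r, b, WY$)
  read b, top W: go to q, push YY → (q, ε, YYY$)
All input consumed in state q with stack YYY$.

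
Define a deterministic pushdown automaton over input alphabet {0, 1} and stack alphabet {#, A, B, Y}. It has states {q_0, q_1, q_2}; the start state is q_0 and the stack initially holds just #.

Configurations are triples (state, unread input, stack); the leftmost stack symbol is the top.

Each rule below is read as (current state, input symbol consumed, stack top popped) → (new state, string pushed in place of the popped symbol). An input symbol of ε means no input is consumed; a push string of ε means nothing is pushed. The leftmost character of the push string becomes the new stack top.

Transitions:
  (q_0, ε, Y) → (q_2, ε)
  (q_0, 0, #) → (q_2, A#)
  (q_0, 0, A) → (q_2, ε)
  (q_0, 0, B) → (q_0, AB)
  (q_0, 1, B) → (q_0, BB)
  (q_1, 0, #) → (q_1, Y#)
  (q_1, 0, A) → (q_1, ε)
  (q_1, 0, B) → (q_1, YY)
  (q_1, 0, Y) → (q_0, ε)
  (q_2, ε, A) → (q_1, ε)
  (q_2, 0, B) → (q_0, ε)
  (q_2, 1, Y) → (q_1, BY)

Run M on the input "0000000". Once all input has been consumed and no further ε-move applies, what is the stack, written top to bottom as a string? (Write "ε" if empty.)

(q_0, 0000000, #)
  read 0, top #: go to q_2, push A# → (q_2, 000000, A#)
  ε-move, top A: go to q_1, push ε → (q_1, 000000, #)
  read 0, top #: go to q_1, push Y# → (q_1, 00000, Y#)
  read 0, top Y: go to q_0, push ε → (q_0, 0000, #)
  read 0, top #: go to q_2, push A# → (q_2, 000, A#)
  ε-move, top A: go to q_1, push ε → (q_1, 000, #)
  read 0, top #: go to q_1, push Y# → (q_1, 00, Y#)
  read 0, top Y: go to q_0, push ε → (q_0, 0, #)
  read 0, top #: go to q_2, push A# → (q_2, ε, A#)
  ε-move, top A: go to q_1, push ε → (q_1, ε, #)
All input consumed in state q_1 with stack #.

#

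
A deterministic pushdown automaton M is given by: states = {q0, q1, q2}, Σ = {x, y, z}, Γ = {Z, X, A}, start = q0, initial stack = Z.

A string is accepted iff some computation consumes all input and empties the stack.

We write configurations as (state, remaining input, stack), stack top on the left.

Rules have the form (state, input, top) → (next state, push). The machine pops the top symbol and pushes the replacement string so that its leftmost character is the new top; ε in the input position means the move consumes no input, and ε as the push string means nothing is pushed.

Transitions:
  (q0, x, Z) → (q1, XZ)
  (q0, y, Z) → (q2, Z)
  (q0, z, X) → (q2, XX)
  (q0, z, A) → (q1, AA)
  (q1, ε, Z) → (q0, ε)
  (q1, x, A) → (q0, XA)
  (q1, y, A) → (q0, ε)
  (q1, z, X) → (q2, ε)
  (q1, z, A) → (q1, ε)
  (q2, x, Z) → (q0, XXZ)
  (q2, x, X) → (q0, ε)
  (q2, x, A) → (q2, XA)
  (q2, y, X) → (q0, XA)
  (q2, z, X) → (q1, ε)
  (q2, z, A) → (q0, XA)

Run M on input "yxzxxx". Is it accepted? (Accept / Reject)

Reject

(q0, yxzxxx, Z) ⊢ (q2, xzxxx, Z) ⊢ (q0, zxxx, XXZ) ⊢ (q2, xxx, XXXZ) ⊢ (q0, xx, XXZ)
No transition applies at (q0, xx, XXZ); input not fully consumed.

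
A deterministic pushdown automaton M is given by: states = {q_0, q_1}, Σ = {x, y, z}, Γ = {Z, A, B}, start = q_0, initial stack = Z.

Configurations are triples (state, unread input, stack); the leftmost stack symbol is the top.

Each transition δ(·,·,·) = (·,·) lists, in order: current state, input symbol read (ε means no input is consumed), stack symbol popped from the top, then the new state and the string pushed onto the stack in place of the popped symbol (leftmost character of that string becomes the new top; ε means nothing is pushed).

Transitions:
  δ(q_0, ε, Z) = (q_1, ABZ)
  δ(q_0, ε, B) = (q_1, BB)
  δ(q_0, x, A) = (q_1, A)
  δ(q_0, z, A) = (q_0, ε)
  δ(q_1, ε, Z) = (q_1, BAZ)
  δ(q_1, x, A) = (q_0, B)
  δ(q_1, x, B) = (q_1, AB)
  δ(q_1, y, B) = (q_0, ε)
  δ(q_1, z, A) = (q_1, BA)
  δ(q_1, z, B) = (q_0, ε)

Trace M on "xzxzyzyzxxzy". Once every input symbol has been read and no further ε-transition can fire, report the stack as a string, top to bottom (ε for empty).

BBBBBBZ

(q_0, xzxzyzyzxxzy, Z) ⊢ (q_1, xzxzyzyzxxzy, ABZ) ⊢ (q_0, zxzyzyzxxzy, BBZ) ⊢ (q_1, zxzyzyzxxzy, BBBZ) ⊢ (q_0, xzyzyzxxzy, BBZ) ⊢ (q_1, xzyzyzxxzy, BBBZ) ⊢ (q_1, zyzyzxxzy, ABBBZ) ⊢ (q_1, yzyzxxzy, BABBBZ) ⊢ (q_0, zyzxxzy, ABBBZ) ⊢ (q_0, yzxxzy, BBBZ) ⊢ (q_1, yzxxzy, BBBBZ) ⊢ (q_0, zxxzy, BBBZ) ⊢ (q_1, zxxzy, BBBBZ) ⊢ (q_0, xxzy, BBBZ) ⊢ (q_1, xxzy, BBBBZ) ⊢ (q_1, xzy, ABBBBZ) ⊢ (q_0, zy, BBBBBZ) ⊢ (q_1, zy, BBBBBBZ) ⊢ (q_0, y, BBBBBZ) ⊢ (q_1, y, BBBBBBZ) ⊢ (q_0, ε, BBBBBZ) ⊢ (q_1, ε, BBBBBBZ)
All input consumed in state q_1 with stack BBBBBBZ.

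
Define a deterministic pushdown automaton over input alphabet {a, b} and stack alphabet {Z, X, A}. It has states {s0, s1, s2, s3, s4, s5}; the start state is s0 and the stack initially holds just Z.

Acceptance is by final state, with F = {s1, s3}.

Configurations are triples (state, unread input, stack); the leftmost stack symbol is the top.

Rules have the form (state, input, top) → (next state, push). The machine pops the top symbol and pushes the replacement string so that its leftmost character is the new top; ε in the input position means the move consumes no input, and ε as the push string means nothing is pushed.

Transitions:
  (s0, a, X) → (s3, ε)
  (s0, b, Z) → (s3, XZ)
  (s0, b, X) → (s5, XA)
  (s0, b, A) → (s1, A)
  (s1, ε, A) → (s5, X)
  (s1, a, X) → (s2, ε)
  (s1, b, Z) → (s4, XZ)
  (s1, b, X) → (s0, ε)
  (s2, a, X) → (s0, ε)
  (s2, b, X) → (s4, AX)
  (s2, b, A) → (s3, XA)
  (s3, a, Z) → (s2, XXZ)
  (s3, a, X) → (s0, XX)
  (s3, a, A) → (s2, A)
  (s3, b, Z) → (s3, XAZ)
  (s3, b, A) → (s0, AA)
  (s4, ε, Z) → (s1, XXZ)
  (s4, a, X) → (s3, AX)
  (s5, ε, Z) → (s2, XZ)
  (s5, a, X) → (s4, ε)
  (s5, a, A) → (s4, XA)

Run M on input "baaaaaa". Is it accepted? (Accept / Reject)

(s0, baaaaaa, Z)
  read b, top Z: go to s3, push XZ → (s3, aaaaaa, XZ)
  read a, top X: go to s0, push XX → (s0, aaaaa, XXZ)
  read a, top X: go to s3, push ε → (s3, aaaa, XZ)
  read a, top X: go to s0, push XX → (s0, aaa, XXZ)
  read a, top X: go to s3, push ε → (s3, aa, XZ)
  read a, top X: go to s0, push XX → (s0, a, XXZ)
  read a, top X: go to s3, push ε → (s3, ε, XZ)
All input consumed; state s3 ∈ F.

Accept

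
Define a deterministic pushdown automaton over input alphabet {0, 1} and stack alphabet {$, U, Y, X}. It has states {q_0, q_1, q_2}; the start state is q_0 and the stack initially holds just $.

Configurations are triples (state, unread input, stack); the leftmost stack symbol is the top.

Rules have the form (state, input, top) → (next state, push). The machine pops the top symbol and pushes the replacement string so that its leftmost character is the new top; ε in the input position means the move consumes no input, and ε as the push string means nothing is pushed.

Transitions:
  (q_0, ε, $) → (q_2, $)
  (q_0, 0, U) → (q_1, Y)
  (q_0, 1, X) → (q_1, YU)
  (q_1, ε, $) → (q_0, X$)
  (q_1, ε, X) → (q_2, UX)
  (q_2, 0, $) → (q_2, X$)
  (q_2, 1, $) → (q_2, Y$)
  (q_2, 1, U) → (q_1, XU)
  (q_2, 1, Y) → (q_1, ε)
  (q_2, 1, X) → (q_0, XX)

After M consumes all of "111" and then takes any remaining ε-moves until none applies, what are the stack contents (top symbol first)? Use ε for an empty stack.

YU$

(q_0, 111, $) ⊢ (q_2, 111, $) ⊢ (q_2, 11, Y$) ⊢ (q_1, 1, $) ⊢ (q_0, 1, X$) ⊢ (q_1, ε, YU$)
All input consumed in state q_1 with stack YU$.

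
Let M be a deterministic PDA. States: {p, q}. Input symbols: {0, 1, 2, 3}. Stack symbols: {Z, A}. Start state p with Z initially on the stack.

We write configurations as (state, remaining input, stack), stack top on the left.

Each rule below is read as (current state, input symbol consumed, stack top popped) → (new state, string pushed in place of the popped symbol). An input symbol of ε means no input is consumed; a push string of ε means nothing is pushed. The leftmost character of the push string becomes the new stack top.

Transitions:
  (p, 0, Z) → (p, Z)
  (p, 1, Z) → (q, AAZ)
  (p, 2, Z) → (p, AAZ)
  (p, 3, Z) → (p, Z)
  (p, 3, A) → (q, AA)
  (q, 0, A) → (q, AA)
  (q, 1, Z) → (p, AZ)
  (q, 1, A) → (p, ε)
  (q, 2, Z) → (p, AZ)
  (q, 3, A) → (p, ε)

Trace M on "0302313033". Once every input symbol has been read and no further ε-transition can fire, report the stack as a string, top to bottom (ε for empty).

AAAAZ

(p, 0302313033, Z)
  read 0, top Z: go to p, push Z → (p, 302313033, Z)
  read 3, top Z: go to p, push Z → (p, 02313033, Z)
  read 0, top Z: go to p, push Z → (p, 2313033, Z)
  read 2, top Z: go to p, push AAZ → (p, 313033, AAZ)
  read 3, top A: go to q, push AA → (q, 13033, AAAZ)
  read 1, top A: go to p, push ε → (p, 3033, AAZ)
  read 3, top A: go to q, push AA → (q, 033, AAAZ)
  read 0, top A: go to q, push AA → (q, 33, AAAAZ)
  read 3, top A: go to p, push ε → (p, 3, AAAZ)
  read 3, top A: go to q, push AA → (q, ε, AAAAZ)
All input consumed in state q with stack AAAAZ.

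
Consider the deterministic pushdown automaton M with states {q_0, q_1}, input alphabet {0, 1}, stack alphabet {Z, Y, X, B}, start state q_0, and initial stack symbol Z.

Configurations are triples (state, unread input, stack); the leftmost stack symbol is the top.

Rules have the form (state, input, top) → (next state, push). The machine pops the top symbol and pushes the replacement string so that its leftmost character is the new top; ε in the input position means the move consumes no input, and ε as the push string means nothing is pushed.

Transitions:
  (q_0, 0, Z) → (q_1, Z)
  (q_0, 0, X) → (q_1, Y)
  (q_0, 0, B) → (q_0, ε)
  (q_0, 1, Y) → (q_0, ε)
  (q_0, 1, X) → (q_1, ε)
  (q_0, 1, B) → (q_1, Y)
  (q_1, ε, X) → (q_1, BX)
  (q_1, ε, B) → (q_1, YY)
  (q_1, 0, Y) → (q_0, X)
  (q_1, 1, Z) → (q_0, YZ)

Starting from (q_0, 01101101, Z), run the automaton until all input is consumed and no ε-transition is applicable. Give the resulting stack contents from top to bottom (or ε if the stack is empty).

(q_0, 01101101, Z) ⊢ (q_1, 1101101, Z) ⊢ (q_0, 101101, YZ) ⊢ (q_0, 01101, Z) ⊢ (q_1, 1101, Z) ⊢ (q_0, 101, YZ) ⊢ (q_0, 01, Z) ⊢ (q_1, 1, Z) ⊢ (q_0, ε, YZ)
All input consumed in state q_0 with stack YZ.

YZ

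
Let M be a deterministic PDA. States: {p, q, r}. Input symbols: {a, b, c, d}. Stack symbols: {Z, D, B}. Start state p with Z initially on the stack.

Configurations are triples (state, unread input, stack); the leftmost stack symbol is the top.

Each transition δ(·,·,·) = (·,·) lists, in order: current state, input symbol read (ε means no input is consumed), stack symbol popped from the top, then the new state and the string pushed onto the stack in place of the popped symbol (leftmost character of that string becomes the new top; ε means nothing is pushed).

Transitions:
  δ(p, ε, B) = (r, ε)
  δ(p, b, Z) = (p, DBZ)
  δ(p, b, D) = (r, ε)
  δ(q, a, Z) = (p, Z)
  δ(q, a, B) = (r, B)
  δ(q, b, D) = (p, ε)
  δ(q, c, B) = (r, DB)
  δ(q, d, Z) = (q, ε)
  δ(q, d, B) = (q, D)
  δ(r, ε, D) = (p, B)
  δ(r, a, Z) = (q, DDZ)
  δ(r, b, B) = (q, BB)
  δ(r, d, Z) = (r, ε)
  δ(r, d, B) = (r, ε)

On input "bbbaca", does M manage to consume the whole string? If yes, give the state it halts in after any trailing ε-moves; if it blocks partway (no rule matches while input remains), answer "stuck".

stuck

(p, bbbaca, Z)
  read b, top Z: go to p, push DBZ → (p, bbaca, DBZ)
  read b, top D: go to r, push ε → (r, baca, BZ)
  read b, top B: go to q, push BB → (q, aca, BBZ)
  read a, top B: go to r, push B → (r, ca, BBZ)
No transition for (r, c, top B); M blocks with input ca remaining.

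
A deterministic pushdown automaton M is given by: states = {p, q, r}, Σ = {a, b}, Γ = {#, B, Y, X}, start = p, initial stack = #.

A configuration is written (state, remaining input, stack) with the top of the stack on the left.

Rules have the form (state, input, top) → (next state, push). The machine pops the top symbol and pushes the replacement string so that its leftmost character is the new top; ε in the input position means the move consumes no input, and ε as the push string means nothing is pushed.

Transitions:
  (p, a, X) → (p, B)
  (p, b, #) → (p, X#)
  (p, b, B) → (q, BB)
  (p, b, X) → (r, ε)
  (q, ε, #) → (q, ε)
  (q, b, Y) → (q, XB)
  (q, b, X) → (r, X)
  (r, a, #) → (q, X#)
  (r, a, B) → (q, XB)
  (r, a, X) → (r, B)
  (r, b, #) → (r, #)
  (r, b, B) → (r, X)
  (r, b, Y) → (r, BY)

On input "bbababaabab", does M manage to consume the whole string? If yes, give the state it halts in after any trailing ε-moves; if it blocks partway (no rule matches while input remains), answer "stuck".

(p, bbababaabab, #) ⊢ (p, bababaabab, X#) ⊢ (r, ababaabab, #) ⊢ (q, babaabab, X#) ⊢ (r, abaabab, X#) ⊢ (r, baabab, B#) ⊢ (r, aabab, X#) ⊢ (r, abab, B#) ⊢ (q, bab, XB#) ⊢ (r, ab, XB#) ⊢ (r, b, BB#) ⊢ (r, ε, XB#)
All input consumed; M is in state r.

r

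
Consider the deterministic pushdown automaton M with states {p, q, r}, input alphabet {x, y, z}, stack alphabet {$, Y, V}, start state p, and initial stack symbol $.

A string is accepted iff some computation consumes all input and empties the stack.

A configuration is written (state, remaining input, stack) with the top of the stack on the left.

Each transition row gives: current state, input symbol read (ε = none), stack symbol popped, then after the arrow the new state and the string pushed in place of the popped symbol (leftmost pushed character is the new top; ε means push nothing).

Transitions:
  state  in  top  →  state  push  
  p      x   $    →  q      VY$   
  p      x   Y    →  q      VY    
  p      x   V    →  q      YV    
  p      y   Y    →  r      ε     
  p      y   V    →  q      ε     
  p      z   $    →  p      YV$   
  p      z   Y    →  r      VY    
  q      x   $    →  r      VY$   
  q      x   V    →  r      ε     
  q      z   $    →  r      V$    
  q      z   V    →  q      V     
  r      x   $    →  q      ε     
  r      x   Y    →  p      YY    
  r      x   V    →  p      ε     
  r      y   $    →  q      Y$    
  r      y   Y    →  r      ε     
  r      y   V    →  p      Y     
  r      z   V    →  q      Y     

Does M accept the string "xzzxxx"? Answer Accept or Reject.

(p, xzzxxx, $)
  read x, top $: go to q, push VY$ → (q, zzxxx, VY$)
  read z, top V: go to q, push V → (q, zxxx, VY$)
  read z, top V: go to q, push V → (q, xxx, VY$)
  read x, top V: go to r, push ε → (r, xx, Y$)
  read x, top Y: go to p, push YY → (p, x, YY$)
  read x, top Y: go to q, push VY → (q, ε, VYY$)
All input consumed; stack is VYY$, not empty, and no further ε-move applies.

Reject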